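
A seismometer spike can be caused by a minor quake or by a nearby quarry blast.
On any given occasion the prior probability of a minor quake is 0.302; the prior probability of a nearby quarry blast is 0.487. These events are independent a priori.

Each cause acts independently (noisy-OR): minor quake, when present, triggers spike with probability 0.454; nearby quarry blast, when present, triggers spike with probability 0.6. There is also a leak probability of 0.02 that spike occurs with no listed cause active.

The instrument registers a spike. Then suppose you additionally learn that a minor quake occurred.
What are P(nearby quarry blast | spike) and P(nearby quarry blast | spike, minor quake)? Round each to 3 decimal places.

P(nearby quarry blast | spike) ≈ 0.803; P(nearby quarry blast | spike, minor quake) ≈ 0.616

Under noisy-OR, P(spike | causes) = 1 − (1−0.02)·∏(1−qᵢ) over the active causes.
Weight on nearby quarry blast=true, given the evidence: 0.206675 + 0.115595 = 0.322270
Denominator P(spike): 0.02×0.698×0.513 + 0.608×0.698×0.487 + 0.46492×0.302×0.513 + 0.785968×0.302×0.487 = 0.401459
Posterior = 0.322270 / 0.401459 ≈ 0.803

Now also conditioning on minor quake=true:
P(spike | minor quake) = 0.46492*0.513 + 0.785968*0.487 = 0.238504 + 0.382766 = 0.621270
The nearby quarry blast-present share is 0.785968*0.487 = 0.382766.
P(nearby quarry blast | spike, minor quake) = 0.382766 / 0.621270 ≈ 0.616
The drop from 0.803 to 0.616 is the explaining-away (discounting) effect.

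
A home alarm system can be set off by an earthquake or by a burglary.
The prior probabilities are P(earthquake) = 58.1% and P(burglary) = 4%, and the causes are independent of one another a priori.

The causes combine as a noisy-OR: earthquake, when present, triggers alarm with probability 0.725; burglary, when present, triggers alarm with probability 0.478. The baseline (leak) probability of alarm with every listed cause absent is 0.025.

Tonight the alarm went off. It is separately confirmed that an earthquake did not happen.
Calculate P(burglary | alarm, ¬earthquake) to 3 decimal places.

P(burglary | alarm, ¬earthquake) ≈ 0.450

Under noisy-OR, P(alarm | causes) = 1 − (1−0.025)·∏(1−qᵢ) over the active causes.
Enumerate both values of burglary and weight by the priors:
  P(alarm | ¬earthquake) = 0.025·0.96 + 0.49105·0.04
        = 0.024000 + 0.019642 = 0.043642
Keeping only the burglary-present terms gives 0.019642, so
  P(burglary | alarm, ¬earthquake) = 0.019642 / 0.043642 ≈ 0.450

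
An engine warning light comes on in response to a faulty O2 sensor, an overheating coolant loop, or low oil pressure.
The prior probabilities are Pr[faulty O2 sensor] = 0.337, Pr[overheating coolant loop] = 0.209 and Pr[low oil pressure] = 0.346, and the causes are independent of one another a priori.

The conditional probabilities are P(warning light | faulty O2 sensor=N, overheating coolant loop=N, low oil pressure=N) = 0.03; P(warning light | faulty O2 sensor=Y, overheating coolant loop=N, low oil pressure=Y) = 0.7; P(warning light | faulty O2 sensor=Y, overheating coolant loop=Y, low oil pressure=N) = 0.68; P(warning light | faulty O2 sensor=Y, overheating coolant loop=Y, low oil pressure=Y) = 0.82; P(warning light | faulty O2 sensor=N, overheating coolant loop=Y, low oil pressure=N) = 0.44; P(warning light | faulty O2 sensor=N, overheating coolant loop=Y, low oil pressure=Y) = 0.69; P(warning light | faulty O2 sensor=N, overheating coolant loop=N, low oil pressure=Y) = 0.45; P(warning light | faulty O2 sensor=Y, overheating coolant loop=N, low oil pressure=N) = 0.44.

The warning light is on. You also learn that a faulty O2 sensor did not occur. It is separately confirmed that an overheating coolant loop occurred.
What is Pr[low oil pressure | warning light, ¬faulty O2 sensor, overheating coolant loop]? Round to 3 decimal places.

Numerator (weight on configurations with low oil pressure): 0.69×0.346 = 0.238740
Denominator P(warning light | ¬faulty O2 sensor, overheating coolant loop): 0.44×0.654 + 0.69×0.346 = 0.526500
P(low oil pressure | warning light, ¬faulty O2 sensor, overheating coolant loop) = 0.238740/0.526500 ≈ 0.453

Pr[low oil pressure | warning light, ¬faulty O2 sensor, overheating coolant loop] ≈ 0.453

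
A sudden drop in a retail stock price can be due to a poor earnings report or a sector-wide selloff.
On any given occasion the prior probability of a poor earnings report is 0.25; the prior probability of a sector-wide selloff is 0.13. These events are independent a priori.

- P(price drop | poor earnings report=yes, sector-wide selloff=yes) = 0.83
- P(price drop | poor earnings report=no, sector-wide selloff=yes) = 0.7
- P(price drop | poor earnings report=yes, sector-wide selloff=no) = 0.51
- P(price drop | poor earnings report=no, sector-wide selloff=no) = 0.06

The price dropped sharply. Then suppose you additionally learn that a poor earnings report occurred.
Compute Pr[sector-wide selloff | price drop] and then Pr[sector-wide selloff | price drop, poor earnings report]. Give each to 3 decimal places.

Enumerate the 4 (poor earnings report, sector-wide selloff) configurations and weight by the priors:
  P(price drop) = 0.06×0.75×0.87 + 0.7×0.75×0.13 + 0.51×0.25×0.87 + 0.83×0.25×0.13
        = 0.039150 + 0.068250 + 0.110925 + 0.026975 = 0.245300
Keeping only the sector-wide selloff-present terms gives 0.095225, so
  P(sector-wide selloff | price drop) = 0.095225 / 0.245300 ≈ 0.388

With the extra evidence:
P(price drop | poor earnings report) = 0.51×0.87 + 0.83×0.13 = 0.443700 + 0.107900 = 0.551600
The sector-wide selloff-present share is 0.83×0.13 = 0.107900.
P(sector-wide selloff | price drop, poor earnings report) = 0.107900 / 0.551600 ≈ 0.196
The drop from 0.388 to 0.196 is the explaining-away (discounting) effect.

Pr[sector-wide selloff | price drop] ≈ 0.388; Pr[sector-wide selloff | price drop, poor earnings report] ≈ 0.196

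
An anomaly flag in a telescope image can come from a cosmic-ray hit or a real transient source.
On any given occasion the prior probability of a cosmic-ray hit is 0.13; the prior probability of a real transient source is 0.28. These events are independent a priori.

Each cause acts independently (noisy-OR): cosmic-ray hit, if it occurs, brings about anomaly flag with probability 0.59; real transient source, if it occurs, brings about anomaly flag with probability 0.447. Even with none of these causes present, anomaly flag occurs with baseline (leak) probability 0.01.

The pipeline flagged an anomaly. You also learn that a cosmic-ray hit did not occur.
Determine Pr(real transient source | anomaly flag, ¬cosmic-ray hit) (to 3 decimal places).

Under noisy-OR, P(anomaly flag | causes) = 1 − (1−0.01)·∏(1−qᵢ) over the active causes.
Enumerate both values of real transient source and weight by the priors:
  P(anomaly flag | ¬cosmic-ray hit) = 0.01×0.72 + 0.45253×0.28
        = 0.007200 + 0.126708 = 0.133908
The terms with real transient source present sum to 0.126708, so
  P(real transient source | anomaly flag, ¬cosmic-ray hit) = 0.126708 / 0.133908 ≈ 0.946

Pr(real transient source | anomaly flag, ¬cosmic-ray hit) ≈ 0.946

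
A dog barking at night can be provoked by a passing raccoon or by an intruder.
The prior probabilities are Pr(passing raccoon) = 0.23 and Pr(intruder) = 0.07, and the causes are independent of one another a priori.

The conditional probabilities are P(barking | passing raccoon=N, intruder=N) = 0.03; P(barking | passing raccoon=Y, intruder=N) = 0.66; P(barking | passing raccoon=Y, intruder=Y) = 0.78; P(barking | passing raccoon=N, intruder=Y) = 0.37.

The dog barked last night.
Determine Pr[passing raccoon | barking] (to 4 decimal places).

P(barking) = 0.03·0.77·0.93 + 0.37·0.77·0.07 + 0.66·0.23·0.93 + 0.78·0.23·0.07 = 0.021483 + 0.019943 + 0.141174 + 0.012558 = 0.195158
The passing raccoon-present share is 0.141174 + 0.012558 = 0.153732.
P(passing raccoon | barking) = 0.153732 / 0.195158 ≈ 0.7877

Pr[passing raccoon | barking] ≈ 0.7877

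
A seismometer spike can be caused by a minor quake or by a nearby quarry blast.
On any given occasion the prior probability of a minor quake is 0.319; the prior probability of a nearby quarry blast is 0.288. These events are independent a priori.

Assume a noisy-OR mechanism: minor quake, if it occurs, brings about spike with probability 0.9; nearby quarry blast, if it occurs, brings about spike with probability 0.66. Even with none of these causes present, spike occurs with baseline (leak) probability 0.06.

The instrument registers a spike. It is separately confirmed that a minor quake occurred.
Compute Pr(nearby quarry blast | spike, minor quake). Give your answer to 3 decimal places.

Pr(nearby quarry blast | spike, minor quake) ≈ 0.302

Under noisy-OR, P(spike | causes) = 1 − (1−0.06)·∏(1−qᵢ) over the active causes.
Weight on nearby quarry blast=true, given the evidence: 0.96804*0.288 = 0.278796
Normalizer over all consistent configurations: 0.906*0.712 + 0.96804*0.288 = 0.923868
Posterior = 0.278796 / 0.923868 ≈ 0.302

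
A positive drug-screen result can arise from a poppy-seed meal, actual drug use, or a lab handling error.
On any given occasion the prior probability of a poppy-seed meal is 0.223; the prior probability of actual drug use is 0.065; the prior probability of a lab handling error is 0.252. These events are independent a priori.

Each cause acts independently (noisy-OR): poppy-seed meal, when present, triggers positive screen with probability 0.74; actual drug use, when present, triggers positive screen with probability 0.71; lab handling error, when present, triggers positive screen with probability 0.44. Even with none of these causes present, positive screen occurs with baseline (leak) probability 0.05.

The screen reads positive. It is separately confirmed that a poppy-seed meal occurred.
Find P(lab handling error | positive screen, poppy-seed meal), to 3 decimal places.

Under noisy-OR, P(positive screen | causes) = 1 − (1−0.05)·∏(1−qᵢ) over the active causes.
Numerator (weight on configurations with lab handling error): 0.203029 + 0.015723 = 0.218752
The normalizing constant is 0.753·0.935·0.748 + 0.86168·0.935·0.252 + 0.92837·0.065·0.748 + 0.959887·0.065·0.252 = 0.790522
Posterior = 0.218752 / 0.790522 ≈ 0.277

P(lab handling error | positive screen, poppy-seed meal) ≈ 0.277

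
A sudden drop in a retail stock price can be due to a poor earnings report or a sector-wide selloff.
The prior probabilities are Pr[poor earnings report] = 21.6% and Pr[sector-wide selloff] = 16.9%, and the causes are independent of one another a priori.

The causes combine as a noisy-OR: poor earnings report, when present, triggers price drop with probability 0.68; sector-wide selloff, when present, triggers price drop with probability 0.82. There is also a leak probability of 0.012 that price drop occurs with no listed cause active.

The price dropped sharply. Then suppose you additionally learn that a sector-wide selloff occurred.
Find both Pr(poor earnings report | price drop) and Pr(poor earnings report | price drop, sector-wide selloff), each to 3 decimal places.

Under noisy-OR, P(price drop | causes) = 1 − (1−0.012)·∏(1−qᵢ) over the active causes.
Sum P(price drop|·) weighted by the priors over the 4 (poor earnings report, sector-wide selloff) configurations:
  P(price drop) = 0.012·0.784·0.831 + 0.82216·0.784·0.169 + 0.68384·0.216·0.831 + 0.943091·0.216·0.169
        = 0.007818 + 0.108933 + 0.122747 + 0.034427 = 0.273925
The terms with poor earnings report present sum to 0.157174, so
  P(poor earnings report | price drop) = 0.157174 / 0.273925 ≈ 0.574

With the extra evidence:
For the numerator, keep only poor earnings report=true terms: 0.943091·0.216 = 0.203708
Denominator P(price drop | sector-wide selloff): 0.82216·0.784 + 0.943091·0.216 = 0.848281
Posterior = 0.203708 / 0.848281 ≈ 0.240

Pr(poor earnings report | price drop) ≈ 0.574; Pr(poor earnings report | price drop, sector-wide selloff) ≈ 0.240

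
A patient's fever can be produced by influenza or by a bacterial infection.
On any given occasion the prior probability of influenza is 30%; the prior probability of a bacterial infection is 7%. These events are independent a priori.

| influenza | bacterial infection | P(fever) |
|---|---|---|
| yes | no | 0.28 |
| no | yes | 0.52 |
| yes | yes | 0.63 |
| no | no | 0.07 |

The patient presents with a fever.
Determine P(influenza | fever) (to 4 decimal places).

P(influenza | fever) ≈ 0.5625

For the numerator, keep only influenza=true terms: 0.078120 + 0.013230 = 0.091350
Denominator P(fever): 0.07*0.7*0.93 + 0.52*0.7*0.07 + 0.28*0.3*0.93 + 0.63*0.3*0.07 = 0.162400
P(influenza | fever) = 0.091350/0.162400 ≈ 0.5625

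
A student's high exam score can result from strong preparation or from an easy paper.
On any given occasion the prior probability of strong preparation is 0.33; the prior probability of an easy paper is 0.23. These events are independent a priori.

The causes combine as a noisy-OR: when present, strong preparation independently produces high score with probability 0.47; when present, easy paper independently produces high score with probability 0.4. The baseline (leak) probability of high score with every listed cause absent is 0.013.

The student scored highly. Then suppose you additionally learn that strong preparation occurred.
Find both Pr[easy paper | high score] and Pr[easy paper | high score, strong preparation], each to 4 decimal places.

Pr[easy paper | high score] ≈ 0.4733; Pr[easy paper | high score, strong preparation] ≈ 0.3006

Under noisy-OR, P(high score | causes) = 1 − (1−0.013)·∏(1−qᵢ) over the active causes.
By total probability over the 4 (strong preparation, easy paper) configurations:
  P(high score) = 0.013×0.67×0.77 + 0.4078×0.67×0.23 + 0.47689×0.33×0.77 + 0.686134×0.33×0.23
        = 0.006707 + 0.062842 + 0.121178 + 0.052078 = 0.242805
The terms with easy paper present sum to 0.114920, so
  P(easy paper | high score) = 0.114920 / 0.242805 ≈ 0.4733

Now also conditioning on strong preparation=true:
P(high score | strong preparation) = 0.47689·0.77 + 0.686134·0.23 = 0.367205 + 0.157811 = 0.525016
Of this, 0.157811 comes from 0.686134·0.23 (the easy paper=true cases).
P(easy paper | high score, strong preparation) = 0.157811 / 0.525016 ≈ 0.3006
Conditioning on strong preparation lowers the posterior on easy paper: the classic explaining-away effect in a common-effect structure.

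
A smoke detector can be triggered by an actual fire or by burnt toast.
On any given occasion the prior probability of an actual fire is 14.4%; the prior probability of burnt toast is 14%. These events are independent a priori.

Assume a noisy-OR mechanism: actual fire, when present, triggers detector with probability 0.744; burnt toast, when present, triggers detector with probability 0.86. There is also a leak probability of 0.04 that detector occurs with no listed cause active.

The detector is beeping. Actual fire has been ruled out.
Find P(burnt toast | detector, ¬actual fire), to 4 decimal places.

P(burnt toast | detector, ¬actual fire) ≈ 0.7789

Under noisy-OR, P(detector | causes) = 1 − (1−0.04)·∏(1−qᵢ) over the active causes.
Weight on burnt toast=true, given the evidence: 0.8656·0.14 = 0.121184
Normalizer over all consistent configurations: 0.04·0.86 + 0.8656·0.14 = 0.155584
Posterior = 0.121184 / 0.155584 ≈ 0.7789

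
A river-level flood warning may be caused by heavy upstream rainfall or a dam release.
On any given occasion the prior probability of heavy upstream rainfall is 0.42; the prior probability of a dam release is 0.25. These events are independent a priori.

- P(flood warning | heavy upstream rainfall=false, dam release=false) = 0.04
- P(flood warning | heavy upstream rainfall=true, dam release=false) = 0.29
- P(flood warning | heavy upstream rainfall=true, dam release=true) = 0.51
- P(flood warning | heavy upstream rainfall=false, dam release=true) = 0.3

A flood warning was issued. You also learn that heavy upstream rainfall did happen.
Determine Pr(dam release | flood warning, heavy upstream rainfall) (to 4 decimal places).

Pr(dam release | flood warning, heavy upstream rainfall) ≈ 0.3696

Enumerate both values of dam release and weight by the priors:
  P(flood warning | heavy upstream rainfall) = 0.29*0.75 + 0.51*0.25
        = 0.217500 + 0.127500 = 0.345000
Configurations with dam release contribute 0.127500, so
  P(dam release | flood warning, heavy upstream rainfall) = 0.127500 / 0.345000 ≈ 0.3696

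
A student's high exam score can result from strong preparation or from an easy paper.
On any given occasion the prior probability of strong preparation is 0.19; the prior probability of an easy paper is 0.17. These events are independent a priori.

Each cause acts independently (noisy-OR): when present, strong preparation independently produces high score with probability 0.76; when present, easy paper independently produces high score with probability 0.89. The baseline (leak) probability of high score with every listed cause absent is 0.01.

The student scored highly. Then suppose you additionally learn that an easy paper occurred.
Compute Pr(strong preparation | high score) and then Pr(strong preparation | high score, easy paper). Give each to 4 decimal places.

Pr(strong preparation | high score) ≈ 0.5396; Pr(strong preparation | high score, easy paper) ≈ 0.2040

Under noisy-OR, P(high score | causes) = 1 − (1−0.01)·∏(1−qᵢ) over the active causes.
Enumerate the 4 (strong preparation, easy paper) configurations and weight by the priors:
  P(high score) = 0.01×0.81×0.83 + 0.8911×0.81×0.17 + 0.7624×0.19×0.83 + 0.973864×0.19×0.17
        = 0.006723 + 0.122704 + 0.120230 + 0.031456 = 0.281113
Keeping only the strong preparation-present terms gives 0.151686, so
  P(strong preparation | high score) = 0.151686 / 0.281113 ≈ 0.5396

Now condition on the additional information:
By total probability over both values of strong preparation:
  P(high score | easy paper) = 0.8911*0.81 + 0.973864*0.19
        = 0.721791 + 0.185034 = 0.906825
Configurations with strong preparation contribute 0.185034, so
  P(strong preparation | high score, easy paper) = 0.185034 / 0.906825 ≈ 0.2040
— easy paper explains away the evidence for strong preparation.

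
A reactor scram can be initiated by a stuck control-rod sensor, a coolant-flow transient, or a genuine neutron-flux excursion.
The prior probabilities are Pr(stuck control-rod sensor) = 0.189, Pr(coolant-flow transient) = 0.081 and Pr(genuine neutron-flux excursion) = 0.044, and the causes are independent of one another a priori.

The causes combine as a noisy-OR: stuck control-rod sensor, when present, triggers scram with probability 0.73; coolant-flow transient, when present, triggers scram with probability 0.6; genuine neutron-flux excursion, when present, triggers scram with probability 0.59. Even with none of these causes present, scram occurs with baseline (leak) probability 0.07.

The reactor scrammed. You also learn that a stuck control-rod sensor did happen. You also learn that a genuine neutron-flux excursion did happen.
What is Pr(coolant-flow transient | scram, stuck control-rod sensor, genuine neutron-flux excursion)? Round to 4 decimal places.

Pr(coolant-flow transient | scram, stuck control-rod sensor, genuine neutron-flux excursion) ≈ 0.0861

Under noisy-OR, P(scram | causes) = 1 − (1−0.07)·∏(1−qᵢ) over the active causes.
P(scram | stuck control-rod sensor, genuine neutron-flux excursion) = 0.897049*0.919 + 0.95882*0.081 = 0.824388 + 0.077664 = 0.902052
Of this, 0.077664 comes from 0.95882*0.081 (the coolant-flow transient=true cases).
P(coolant-flow transient | scram, stuck control-rod sensor, genuine neutron-flux excursion) = 0.077664 / 0.902052 ≈ 0.0861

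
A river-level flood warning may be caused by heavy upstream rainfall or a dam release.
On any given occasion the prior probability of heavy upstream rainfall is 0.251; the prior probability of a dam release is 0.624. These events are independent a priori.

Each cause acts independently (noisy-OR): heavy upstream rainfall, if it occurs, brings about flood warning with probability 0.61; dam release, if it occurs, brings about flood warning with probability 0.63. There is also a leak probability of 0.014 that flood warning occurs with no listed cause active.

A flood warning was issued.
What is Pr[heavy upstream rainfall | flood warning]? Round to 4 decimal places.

Under noisy-OR, P(flood warning | causes) = 1 − (1−0.014)·∏(1−qᵢ) over the active causes.
Sum P(flood warning|·) weighted by the priors over the 4 (heavy upstream rainfall, dam release) configurations:
  P(flood warning) = 0.014·0.749·0.376 + 0.63518·0.749·0.624 + 0.61546·0.251·0.376 + 0.85772·0.251·0.624
        = 0.003943 + 0.296868 + 0.058085 + 0.134340 = 0.493236
Configurations with heavy upstream rainfall contribute 0.192425, so
  P(heavy upstream rainfall | flood warning) = 0.192425 / 0.493236 ≈ 0.3901

Pr[heavy upstream rainfall | flood warning] ≈ 0.3901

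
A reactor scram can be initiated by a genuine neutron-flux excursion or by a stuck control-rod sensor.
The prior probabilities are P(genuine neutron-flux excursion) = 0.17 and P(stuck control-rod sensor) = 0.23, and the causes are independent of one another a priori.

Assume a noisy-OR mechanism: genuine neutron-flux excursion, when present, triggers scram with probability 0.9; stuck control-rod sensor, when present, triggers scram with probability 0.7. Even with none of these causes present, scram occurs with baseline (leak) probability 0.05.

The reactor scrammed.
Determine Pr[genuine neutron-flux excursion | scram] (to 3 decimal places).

Pr[genuine neutron-flux excursion | scram] ≈ 0.482

Under noisy-OR, P(scram | causes) = 1 − (1−0.05)·∏(1−qᵢ) over the active causes.
For the numerator, keep only genuine neutron-flux excursion=true terms: 0.118465 + 0.037986 = 0.156451
Normalizer over all consistent configurations: 0.05×0.83×0.77 + 0.715×0.83×0.23 + 0.905×0.17×0.77 + 0.9715×0.17×0.23 = 0.324899
P(genuine neutron-flux excursion | scram) = 0.156451/0.324899 ≈ 0.482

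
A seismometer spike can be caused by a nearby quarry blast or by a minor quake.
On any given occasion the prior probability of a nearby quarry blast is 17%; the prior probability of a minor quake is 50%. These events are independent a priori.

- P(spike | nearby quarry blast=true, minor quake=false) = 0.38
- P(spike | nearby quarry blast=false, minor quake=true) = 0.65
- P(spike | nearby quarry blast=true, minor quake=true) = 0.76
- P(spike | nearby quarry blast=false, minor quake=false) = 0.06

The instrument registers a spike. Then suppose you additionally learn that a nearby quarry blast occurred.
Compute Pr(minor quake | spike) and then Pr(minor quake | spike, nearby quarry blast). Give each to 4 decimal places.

Sum P(spike|·) weighted by the priors over the 4 (nearby quarry blast, minor quake) configurations:
  P(spike) = 0.06·0.83·0.5 + 0.65·0.83·0.5 + 0.38·0.17·0.5 + 0.76·0.17·0.5
        = 0.024900 + 0.269750 + 0.032300 + 0.064600 = 0.391550
The terms with minor quake present sum to 0.334350, so
  P(minor quake | spike) = 0.334350 / 0.391550 ≈ 0.8539

With the extra evidence:
Sum P(spike|·) weighted by the priors over both values of minor quake:
  P(spike | nearby quarry blast) = 0.38*0.5 + 0.76*0.5
        = 0.190000 + 0.380000 = 0.570000
Configurations with minor quake contribute 0.380000, so
  P(minor quake | spike, nearby quarry blast) = 0.380000 / 0.570000 ≈ 0.6667
The drop from 0.8539 to 0.6667 is the explaining-away (discounting) effect.

Pr(minor quake | spike) ≈ 0.8539; Pr(minor quake | spike, nearby quarry blast) ≈ 0.6667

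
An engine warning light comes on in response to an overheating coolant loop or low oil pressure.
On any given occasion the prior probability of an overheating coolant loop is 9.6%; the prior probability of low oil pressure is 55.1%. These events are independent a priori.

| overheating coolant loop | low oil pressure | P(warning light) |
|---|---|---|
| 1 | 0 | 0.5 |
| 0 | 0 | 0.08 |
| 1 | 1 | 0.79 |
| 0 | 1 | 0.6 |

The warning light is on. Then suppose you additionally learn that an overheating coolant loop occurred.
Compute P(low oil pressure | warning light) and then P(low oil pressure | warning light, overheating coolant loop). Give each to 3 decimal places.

P(low oil pressure | warning light) ≈ 0.863; P(low oil pressure | warning light, overheating coolant loop) ≈ 0.660

P(warning light) = 0.08·0.904·0.449 + 0.6·0.904·0.551 + 0.5·0.096·0.449 + 0.79·0.096·0.551 = 0.032472 + 0.298862 + 0.021552 + 0.041788 = 0.394674
Of this, 0.340650 comes from 0.298862 + 0.041788 (the low oil pressure=true cases).
P(low oil pressure | warning light) = 0.340650 / 0.394674 ≈ 0.863

With the extra evidence:
Enumerate both values of low oil pressure and weight by the priors:
  P(warning light | overheating coolant loop) = 0.5·0.449 + 0.79·0.551
        = 0.224500 + 0.435290 = 0.659790
Keeping only the low oil pressure-present terms gives 0.435290, so
  P(low oil pressure | warning light, overheating coolant loop) = 0.435290 / 0.659790 ≈ 0.660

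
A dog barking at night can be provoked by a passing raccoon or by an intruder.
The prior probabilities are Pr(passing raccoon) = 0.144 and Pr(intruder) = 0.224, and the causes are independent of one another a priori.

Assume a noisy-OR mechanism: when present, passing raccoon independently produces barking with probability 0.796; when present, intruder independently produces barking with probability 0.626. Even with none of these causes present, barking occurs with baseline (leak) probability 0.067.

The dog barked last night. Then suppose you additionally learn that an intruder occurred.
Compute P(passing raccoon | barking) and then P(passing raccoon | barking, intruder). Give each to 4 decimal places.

P(passing raccoon | barking) ≈ 0.4156; P(passing raccoon | barking, intruder) ≈ 0.1935

Under noisy-OR, P(barking | causes) = 1 − (1−0.067)·∏(1−qᵢ) over the active causes.
Enumerate the 4 (passing raccoon, intruder) configurations and weight by the priors:
  P(barking) = 0.067×0.856×0.776 + 0.651058×0.856×0.224 + 0.809668×0.144×0.776 + 0.928816×0.144×0.224
        = 0.044505 + 0.124836 + 0.090476 + 0.029960 = 0.289777
Keeping only the passing raccoon-present terms gives 0.120436, so
  P(passing raccoon | barking) = 0.120436 / 0.289777 ≈ 0.4156

With the extra evidence:
Numerator (weight on configurations with passing raccoon): 0.928816*0.144 = 0.133750
The normalizing constant is 0.651058*0.856 + 0.928816*0.144 = 0.691056
P(passing raccoon | barking, intruder) = 0.133750/0.691056 ≈ 0.1935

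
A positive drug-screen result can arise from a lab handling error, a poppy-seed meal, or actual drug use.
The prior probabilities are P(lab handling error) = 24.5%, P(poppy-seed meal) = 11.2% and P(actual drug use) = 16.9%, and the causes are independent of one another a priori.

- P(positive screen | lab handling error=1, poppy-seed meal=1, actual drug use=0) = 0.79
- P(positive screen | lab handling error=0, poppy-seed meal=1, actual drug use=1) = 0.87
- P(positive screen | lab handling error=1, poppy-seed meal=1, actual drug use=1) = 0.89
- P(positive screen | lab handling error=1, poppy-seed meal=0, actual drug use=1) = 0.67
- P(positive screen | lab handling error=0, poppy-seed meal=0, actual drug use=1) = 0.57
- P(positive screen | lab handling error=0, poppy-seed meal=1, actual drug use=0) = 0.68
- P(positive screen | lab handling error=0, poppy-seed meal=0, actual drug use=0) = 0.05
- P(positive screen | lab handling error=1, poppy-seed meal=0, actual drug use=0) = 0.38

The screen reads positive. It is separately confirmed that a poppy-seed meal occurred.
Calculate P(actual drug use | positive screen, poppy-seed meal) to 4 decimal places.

P(actual drug use | positive screen, poppy-seed meal) ≈ 0.2011

Weight on actual drug use=true, given the evidence: 0.111008 + 0.036850 = 0.147858
The normalizing constant is 0.68·0.755·0.831 + 0.87·0.755·0.169 + 0.79·0.245·0.831 + 0.89·0.245·0.169 = 0.735333
Posterior = 0.147858 / 0.735333 ≈ 0.2011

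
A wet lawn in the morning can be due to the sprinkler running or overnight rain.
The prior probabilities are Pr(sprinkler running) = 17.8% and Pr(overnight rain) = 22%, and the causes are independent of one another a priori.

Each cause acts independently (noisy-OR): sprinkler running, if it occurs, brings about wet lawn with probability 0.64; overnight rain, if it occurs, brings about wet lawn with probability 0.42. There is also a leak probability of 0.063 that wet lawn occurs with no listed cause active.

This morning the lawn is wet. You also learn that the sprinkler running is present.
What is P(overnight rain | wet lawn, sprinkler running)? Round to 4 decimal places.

Under noisy-OR, P(wet lawn | causes) = 1 − (1−0.063)·∏(1−qᵢ) over the active causes.
P(wet lawn | sprinkler running) = 0.66268·0.78 + 0.804354·0.22 = 0.516890 + 0.176958 = 0.693848
Of this, 0.176958 comes from 0.804354·0.22 (the overnight rain=true cases).
So P(overnight rain | wet lawn, sprinkler running) = 0.176958/0.693848 ≈ 0.2550.

P(overnight rain | wet lawn, sprinkler running) ≈ 0.2550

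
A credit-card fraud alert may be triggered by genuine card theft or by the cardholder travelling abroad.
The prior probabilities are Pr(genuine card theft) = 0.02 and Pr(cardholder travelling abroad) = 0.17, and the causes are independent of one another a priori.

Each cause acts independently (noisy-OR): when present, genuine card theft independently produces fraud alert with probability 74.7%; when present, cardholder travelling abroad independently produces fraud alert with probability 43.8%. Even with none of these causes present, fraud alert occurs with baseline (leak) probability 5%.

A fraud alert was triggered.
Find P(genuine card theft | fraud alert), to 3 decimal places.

Under noisy-OR, P(fraud alert | causes) = 1 − (1−0.05)·∏(1−qᵢ) over the active causes.
P(fraud alert) = 0.05×0.98×0.83 + 0.4661×0.98×0.17 + 0.75965×0.02×0.83 + 0.864923×0.02×0.17 = 0.040670 + 0.077652 + 0.012610 + 0.002941 = 0.133873
Restricting to configurations with genuine card theft present: 0.012610 + 0.002941 = 0.015551.
P(genuine card theft | fraud alert) = 0.015551 / 0.133873 ≈ 0.116

P(genuine card theft | fraud alert) ≈ 0.116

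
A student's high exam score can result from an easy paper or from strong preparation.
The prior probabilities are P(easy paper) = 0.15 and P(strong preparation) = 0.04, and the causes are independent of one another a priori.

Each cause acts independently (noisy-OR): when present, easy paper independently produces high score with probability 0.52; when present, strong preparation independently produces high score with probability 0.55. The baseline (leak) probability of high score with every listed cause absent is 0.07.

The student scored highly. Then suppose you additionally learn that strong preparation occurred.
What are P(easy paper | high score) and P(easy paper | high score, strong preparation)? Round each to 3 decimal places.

Under noisy-OR, P(high score | causes) = 1 − (1−0.07)·∏(1−qᵢ) over the active causes.
By total probability over the 4 (easy paper, strong preparation) configurations:
  P(high score) = 0.07·0.85·0.96 + 0.5815·0.85·0.04 + 0.5536·0.15·0.96 + 0.79912·0.15·0.04
        = 0.057120 + 0.019771 + 0.079718 + 0.004795 = 0.161404
Configurations with easy paper contribute 0.084513, so
  P(easy paper | high score) = 0.084513 / 0.161404 ≈ 0.524

Now condition on the additional information:
P(high score | strong preparation) = 0.5815×0.85 + 0.79912×0.15 = 0.494275 + 0.119868 = 0.614143
The easy paper-present share is 0.79912×0.15 = 0.119868.
So P(easy paper | high score, strong preparation) = 0.119868/0.614143 ≈ 0.195.

P(easy paper | high score) ≈ 0.524; P(easy paper | high score, strong preparation) ≈ 0.195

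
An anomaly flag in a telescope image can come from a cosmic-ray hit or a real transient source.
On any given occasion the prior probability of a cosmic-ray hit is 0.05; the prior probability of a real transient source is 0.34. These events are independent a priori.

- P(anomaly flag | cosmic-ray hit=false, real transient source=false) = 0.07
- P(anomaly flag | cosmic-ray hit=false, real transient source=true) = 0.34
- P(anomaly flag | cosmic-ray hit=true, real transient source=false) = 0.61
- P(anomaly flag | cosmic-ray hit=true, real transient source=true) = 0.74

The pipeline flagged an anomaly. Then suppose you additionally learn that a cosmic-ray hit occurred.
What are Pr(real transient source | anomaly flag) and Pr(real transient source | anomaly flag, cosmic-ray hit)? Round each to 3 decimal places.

Pr(real transient source | anomaly flag) ≈ 0.657; Pr(real transient source | anomaly flag, cosmic-ray hit) ≈ 0.385

Weight on real transient source=true, given the evidence: 0.109820 + 0.012580 = 0.122400
Denominator P(anomaly flag): 0.07·0.95·0.66 + 0.34·0.95·0.34 + 0.61·0.05·0.66 + 0.74·0.05·0.34 = 0.186420
Posterior = 0.122400 / 0.186420 ≈ 0.657

With the extra evidence:
P(anomaly flag | cosmic-ray hit) = 0.61*0.66 + 0.74*0.34 = 0.402600 + 0.251600 = 0.654200
Restricting to configurations with real transient source present: 0.74*0.34 = 0.251600.
P(real transient source | anomaly flag, cosmic-ray hit) = 0.251600 / 0.654200 ≈ 0.385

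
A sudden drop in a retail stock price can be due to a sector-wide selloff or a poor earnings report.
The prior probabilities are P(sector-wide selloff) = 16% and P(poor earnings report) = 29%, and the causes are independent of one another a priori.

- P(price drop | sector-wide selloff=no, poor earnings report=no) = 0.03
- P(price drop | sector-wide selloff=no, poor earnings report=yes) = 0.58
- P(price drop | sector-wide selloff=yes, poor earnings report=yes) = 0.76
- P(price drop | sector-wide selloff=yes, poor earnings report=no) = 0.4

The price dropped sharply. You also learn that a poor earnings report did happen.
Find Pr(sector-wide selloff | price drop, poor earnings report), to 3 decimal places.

Pr(sector-wide selloff | price drop, poor earnings report) ≈ 0.200

By total probability over both values of sector-wide selloff:
  P(price drop | poor earnings report) = 0.58×0.84 + 0.76×0.16
        = 0.487200 + 0.121600 = 0.608800
Configurations with sector-wide selloff contribute 0.121600, so
  P(sector-wide selloff | price drop, poor earnings report) = 0.121600 / 0.608800 ≈ 0.200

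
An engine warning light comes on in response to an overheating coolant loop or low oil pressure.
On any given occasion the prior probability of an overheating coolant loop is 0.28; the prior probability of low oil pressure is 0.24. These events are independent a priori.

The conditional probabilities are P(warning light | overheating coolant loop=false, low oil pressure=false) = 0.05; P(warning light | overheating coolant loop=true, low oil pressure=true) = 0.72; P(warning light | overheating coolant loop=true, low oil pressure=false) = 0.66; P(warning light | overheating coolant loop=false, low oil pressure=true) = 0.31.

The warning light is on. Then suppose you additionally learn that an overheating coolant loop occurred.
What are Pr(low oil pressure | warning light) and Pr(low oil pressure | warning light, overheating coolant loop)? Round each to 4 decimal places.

Numerator (weight on configurations with low oil pressure): 0.053568 + 0.048384 = 0.101952
Normalizer over all consistent configurations: 0.05*0.72*0.76 + 0.31*0.72*0.24 + 0.66*0.28*0.76 + 0.72*0.28*0.24 = 0.269760
P(low oil pressure | warning light) = 0.101952/0.269760 ≈ 0.3779

Now condition on the additional information:
Sum P(warning light|·) weighted by the priors over both values of low oil pressure:
  P(warning light | overheating coolant loop) = 0.66×0.76 + 0.72×0.24
        = 0.501600 + 0.172800 = 0.674400
The terms with low oil pressure present sum to 0.172800, so
  P(low oil pressure | warning light, overheating coolant loop) = 0.172800 / 0.674400 ≈ 0.2562
Conditioning on overheating coolant loop lowers the posterior on low oil pressure: the classic explaining-away effect in a common-effect structure.

Pr(low oil pressure | warning light) ≈ 0.3779; Pr(low oil pressure | warning light, overheating coolant loop) ≈ 0.2562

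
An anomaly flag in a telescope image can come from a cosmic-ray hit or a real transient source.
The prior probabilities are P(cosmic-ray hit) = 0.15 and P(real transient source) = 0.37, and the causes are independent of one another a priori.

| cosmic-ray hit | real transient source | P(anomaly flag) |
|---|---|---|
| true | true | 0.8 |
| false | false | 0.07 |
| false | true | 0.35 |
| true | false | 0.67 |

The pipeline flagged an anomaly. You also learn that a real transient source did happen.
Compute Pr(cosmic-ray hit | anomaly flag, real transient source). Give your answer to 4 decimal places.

By total probability over both values of cosmic-ray hit:
  P(anomaly flag | real transient source) = 0.35·0.85 + 0.8·0.15
        = 0.297500 + 0.120000 = 0.417500
Configurations with cosmic-ray hit contribute 0.120000, so
  P(cosmic-ray hit | anomaly flag, real transient source) = 0.120000 / 0.417500 ≈ 0.2874

Pr(cosmic-ray hit | anomaly flag, real transient source) ≈ 0.2874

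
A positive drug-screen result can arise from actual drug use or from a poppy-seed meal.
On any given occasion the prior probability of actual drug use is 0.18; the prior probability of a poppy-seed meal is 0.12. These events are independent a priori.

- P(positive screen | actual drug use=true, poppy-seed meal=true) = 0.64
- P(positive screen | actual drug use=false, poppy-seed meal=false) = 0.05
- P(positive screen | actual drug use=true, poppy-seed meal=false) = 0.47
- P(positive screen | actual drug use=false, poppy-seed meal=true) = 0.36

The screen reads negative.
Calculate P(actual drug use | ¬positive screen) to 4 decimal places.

P(actual drug use | ¬positive screen) ≈ 0.1092

Numerator (weight on configurations with actual drug use): 0.083952 + 0.007776 = 0.091728
Normalizer over all consistent configurations: 0.95×0.82×0.88 + 0.64×0.82×0.12 + 0.53×0.18×0.88 + 0.36×0.18×0.12 = 0.840224
Posterior = 0.091728 / 0.840224 ≈ 0.1092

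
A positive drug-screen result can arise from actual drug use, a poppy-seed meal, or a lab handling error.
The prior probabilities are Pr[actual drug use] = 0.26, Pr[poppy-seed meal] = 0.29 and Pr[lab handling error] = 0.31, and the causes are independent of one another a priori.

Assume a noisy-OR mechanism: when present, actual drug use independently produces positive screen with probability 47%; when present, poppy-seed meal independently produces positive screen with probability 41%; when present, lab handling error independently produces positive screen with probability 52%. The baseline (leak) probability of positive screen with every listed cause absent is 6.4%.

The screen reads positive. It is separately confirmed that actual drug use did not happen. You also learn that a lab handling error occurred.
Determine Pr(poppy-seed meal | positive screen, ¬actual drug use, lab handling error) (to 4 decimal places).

Under noisy-OR, P(positive screen | causes) = 1 − (1−0.064)·∏(1−qᵢ) over the active causes.
P(positive screen | ¬actual drug use, lab handling error) = 0.55072*0.71 + 0.734925*0.29 = 0.391011 + 0.213128 = 0.604139
The poppy-seed meal-present share is 0.734925*0.29 = 0.213128.
So P(poppy-seed meal | positive screen, ¬actual drug use, lab handling error) = 0.213128/0.604139 ≈ 0.3528.

Pr(poppy-seed meal | positive screen, ¬actual drug use, lab handling error) ≈ 0.3528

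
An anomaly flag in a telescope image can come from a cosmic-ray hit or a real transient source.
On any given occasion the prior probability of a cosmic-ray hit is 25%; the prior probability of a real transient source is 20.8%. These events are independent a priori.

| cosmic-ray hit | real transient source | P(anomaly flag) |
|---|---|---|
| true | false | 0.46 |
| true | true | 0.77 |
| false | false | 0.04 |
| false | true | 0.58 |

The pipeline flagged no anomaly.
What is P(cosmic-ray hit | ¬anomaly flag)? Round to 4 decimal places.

P(¬anomaly flag) = 0.96·0.75·0.792 + 0.42·0.75·0.208 + 0.54·0.25·0.792 + 0.23·0.25·0.208 = 0.570240 + 0.065520 + 0.106920 + 0.011960 = 0.754640
Of this, 0.118880 comes from 0.106920 + 0.011960 (the cosmic-ray hit=true cases).
P(cosmic-ray hit | ¬anomaly flag) = 0.118880 / 0.754640 ≈ 0.1575

P(cosmic-ray hit | ¬anomaly flag) ≈ 0.1575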